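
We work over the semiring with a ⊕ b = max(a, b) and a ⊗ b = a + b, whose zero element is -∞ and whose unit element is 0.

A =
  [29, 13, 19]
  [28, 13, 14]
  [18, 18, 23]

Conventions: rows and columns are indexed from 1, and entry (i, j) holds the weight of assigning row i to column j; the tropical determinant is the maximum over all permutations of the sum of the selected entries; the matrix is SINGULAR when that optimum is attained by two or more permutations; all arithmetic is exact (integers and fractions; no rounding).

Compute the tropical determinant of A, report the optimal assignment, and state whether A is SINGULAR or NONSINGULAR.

σ = (1, 2, 3): 29 + 13 + 23 = 65
σ = (1, 3, 2): 29 + 14 + 18 = 61
σ = (2, 1, 3): 13 + 28 + 23 = 64
σ = (2, 3, 1): 13 + 14 + 18 = 45
σ = (3, 1, 2): 19 + 28 + 18 = 65
σ = (3, 2, 1): 19 + 13 + 18 = 50
Optimal value attained by: σ = (1, 2, 3).
Answer: det⊕(A) = 65; verdict: SINGULAR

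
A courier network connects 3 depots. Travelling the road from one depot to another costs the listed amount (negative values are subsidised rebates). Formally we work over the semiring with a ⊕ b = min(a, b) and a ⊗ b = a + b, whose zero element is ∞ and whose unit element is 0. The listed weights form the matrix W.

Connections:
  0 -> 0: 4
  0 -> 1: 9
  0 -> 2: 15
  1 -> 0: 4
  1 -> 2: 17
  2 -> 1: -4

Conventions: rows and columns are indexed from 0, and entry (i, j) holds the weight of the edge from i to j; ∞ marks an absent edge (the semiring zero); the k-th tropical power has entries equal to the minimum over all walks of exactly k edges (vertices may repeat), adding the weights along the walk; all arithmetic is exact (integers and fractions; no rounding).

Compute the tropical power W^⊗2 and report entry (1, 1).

W^⊗2:
  [8, 11, 19]
  [8, 13, 19]
  [0, ∞, 13]
Key observation: the optimum is the walk 1->0->1, with weight 4 + 9 = 13.
Optimal value attained by: walk 1->0->1.
Answer: (W^⊗2)[1][1] = 13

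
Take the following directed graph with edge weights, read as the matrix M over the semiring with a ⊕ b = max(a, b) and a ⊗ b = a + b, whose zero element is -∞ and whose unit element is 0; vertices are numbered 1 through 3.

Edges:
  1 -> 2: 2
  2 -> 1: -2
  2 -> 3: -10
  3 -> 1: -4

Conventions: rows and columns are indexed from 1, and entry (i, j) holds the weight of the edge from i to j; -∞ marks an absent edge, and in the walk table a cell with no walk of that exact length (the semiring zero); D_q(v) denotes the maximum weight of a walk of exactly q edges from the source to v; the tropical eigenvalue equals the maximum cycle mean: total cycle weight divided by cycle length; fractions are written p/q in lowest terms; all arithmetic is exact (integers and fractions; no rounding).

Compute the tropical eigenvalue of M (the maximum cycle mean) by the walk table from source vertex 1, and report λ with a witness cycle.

q=0: [0, -∞, -∞]
q=1: [-∞, 2, -∞]
q=2: [0, -∞, -8]
q=3: [-12, 2, -∞]
Optimal cycle mean attained by: cycle 1->2->1, total 2 + (-2), length 2.
Answer: λ = 0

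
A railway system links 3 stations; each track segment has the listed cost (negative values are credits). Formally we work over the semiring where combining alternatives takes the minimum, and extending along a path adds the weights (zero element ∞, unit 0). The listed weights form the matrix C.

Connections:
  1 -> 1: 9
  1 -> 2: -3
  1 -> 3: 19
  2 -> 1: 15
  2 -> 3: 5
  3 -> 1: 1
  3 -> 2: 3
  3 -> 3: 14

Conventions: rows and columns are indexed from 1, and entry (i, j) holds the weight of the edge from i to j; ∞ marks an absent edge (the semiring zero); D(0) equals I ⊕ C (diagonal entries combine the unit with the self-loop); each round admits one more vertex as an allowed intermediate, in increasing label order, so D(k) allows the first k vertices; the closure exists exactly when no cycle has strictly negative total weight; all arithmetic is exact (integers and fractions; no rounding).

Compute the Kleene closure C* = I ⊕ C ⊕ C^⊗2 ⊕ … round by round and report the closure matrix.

D(0):
  [0, -3, 19]
  [15, 0, 5]
  [1, 3, 0]
D(1):
  [0, -3, 19]
  [15, 0, 5]
  [1, -2, 0]
D(2):
  [0, -3, 2]
  [15, 0, 5]
  [1, -2, 0]
D(3):
  [0, -3, 2]
  [6, 0, 5]
  [1, -2, 0]
Answer: C* = [[0, -3, 2], [6, 0, 5], [1, -2, 0]]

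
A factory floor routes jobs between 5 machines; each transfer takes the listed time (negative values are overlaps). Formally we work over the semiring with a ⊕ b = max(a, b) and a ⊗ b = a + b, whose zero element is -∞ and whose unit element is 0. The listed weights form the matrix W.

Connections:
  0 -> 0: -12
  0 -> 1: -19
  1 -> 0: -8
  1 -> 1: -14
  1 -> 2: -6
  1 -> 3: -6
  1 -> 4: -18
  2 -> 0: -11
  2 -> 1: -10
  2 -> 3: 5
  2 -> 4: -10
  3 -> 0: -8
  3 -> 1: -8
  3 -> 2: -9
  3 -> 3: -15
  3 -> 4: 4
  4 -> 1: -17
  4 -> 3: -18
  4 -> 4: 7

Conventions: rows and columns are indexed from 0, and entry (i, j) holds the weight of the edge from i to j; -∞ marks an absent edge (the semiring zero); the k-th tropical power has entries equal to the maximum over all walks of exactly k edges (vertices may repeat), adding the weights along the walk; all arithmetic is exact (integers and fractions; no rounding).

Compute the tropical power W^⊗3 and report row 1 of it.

W^⊗2:
  [-24, -31, -25, -25, -37]
  [-14, -14, -15, -1, -2]
  [-3, -3, -4, -10, 9]
  [-16, -13, -14, -4, 11]
  [-25, -10, -23, -11, 14]
W^⊗3:
  [-33, -33, -34, -20, -21]
  [-9, -9, -10, -10, 5]
  [-11, -8, -9, 1, 16]
  [-12, -6, -13, -7, 18]
  [-18, -3, -16, -4, 21]
Answer: row 1 of W^⊗3 = [-9, -9, -10, -10, 5]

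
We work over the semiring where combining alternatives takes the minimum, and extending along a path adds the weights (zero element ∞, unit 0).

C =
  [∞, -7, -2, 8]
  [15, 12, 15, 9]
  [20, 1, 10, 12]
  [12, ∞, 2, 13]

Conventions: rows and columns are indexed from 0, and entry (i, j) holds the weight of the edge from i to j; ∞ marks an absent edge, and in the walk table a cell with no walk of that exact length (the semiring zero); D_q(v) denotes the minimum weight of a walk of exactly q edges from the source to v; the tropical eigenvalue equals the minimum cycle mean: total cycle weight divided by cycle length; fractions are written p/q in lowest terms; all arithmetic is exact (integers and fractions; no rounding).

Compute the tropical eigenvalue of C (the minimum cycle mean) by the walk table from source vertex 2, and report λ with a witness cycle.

q=0: [∞, ∞, 0, ∞]
q=1: [20, 1, 10, 12]
q=2: [16, 11, 14, 10]
q=3: [22, 9, 12, 20]
q=4: [24, 13, 20, 18]
Optimal cycle mean attained by: cycle 0->1->0, total (-7) + 15, length 2.
Answer: λ = 4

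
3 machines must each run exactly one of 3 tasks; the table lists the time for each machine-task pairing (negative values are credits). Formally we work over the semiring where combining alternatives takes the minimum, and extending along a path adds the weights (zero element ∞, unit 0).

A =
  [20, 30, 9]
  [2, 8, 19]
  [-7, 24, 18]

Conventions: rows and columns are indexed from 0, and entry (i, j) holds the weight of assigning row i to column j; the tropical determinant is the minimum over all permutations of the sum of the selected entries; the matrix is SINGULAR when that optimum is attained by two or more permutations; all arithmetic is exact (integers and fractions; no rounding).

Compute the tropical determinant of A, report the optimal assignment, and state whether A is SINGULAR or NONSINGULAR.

σ = (0, 1, 2): 20 + 8 + 18 = 46
σ = (0, 2, 1): 20 + 19 + 24 = 63
σ = (1, 0, 2): 30 + 2 + 18 = 50
σ = (1, 2, 0): 30 + 19 + (-7) = 42
σ = (2, 0, 1): 9 + 2 + 24 = 35
σ = (2, 1, 0): 9 + 8 + (-7) = 10
Optimal value attained by: σ = (2, 1, 0).
Answer: det⊕(A) = 10; verdict: NONSINGULAR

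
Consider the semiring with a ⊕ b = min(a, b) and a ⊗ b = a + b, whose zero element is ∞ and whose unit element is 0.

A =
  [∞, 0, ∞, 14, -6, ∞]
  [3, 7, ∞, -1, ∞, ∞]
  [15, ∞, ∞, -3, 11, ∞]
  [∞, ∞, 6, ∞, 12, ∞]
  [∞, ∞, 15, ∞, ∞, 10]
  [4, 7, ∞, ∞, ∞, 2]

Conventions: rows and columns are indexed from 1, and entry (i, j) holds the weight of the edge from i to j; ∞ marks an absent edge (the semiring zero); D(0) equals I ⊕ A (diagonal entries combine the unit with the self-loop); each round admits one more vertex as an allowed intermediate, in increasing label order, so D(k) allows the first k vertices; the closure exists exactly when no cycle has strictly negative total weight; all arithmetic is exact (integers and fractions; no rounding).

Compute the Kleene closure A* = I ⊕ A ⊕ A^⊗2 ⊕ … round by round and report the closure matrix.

D(0):
  [0, 0, ∞, 14, -6, ∞]
  [3, 0, ∞, -1, ∞, ∞]
  [15, ∞, 0, -3, 11, ∞]
  [∞, ∞, 6, 0, 12, ∞]
  [∞, ∞, 15, ∞, 0, 10]
  [4, 7, ∞, ∞, ∞, 0]
D(1):
  [0, 0, ∞, 14, -6, ∞]
  [3, 0, ∞, -1, -3, ∞]
  [15, 15, 0, -3, 9, ∞]
  [∞, ∞, 6, 0, 12, ∞]
  [∞, ∞, 15, ∞, 0, 10]
  [4, 4, ∞, 18, -2, 0]
D(2):
  [0, 0, ∞, -1, -6, ∞]
  [3, 0, ∞, -1, -3, ∞]
  [15, 15, 0, -3, 9, ∞]
  [∞, ∞, 6, 0, 12, ∞]
  [∞, ∞, 15, ∞, 0, 10]
  [4, 4, ∞, 3, -2, 0]
D(3):
  [0, 0, ∞, -1, -6, ∞]
  [3, 0, ∞, -1, -3, ∞]
  [15, 15, 0, -3, 9, ∞]
  [21, 21, 6, 0, 12, ∞]
  [30, 30, 15, 12, 0, 10]
  [4, 4, ∞, 3, -2, 0]
D(4):
  [0, 0, 5, -1, -6, ∞]
  [3, 0, 5, -1, -3, ∞]
  [15, 15, 0, -3, 9, ∞]
  [21, 21, 6, 0, 12, ∞]
  [30, 30, 15, 12, 0, 10]
  [4, 4, 9, 3, -2, 0]
D(5):
  [0, 0, 5, -1, -6, 4]
  [3, 0, 5, -1, -3, 7]
  [15, 15, 0, -3, 9, 19]
  [21, 21, 6, 0, 12, 22]
  [30, 30, 15, 12, 0, 10]
  [4, 4, 9, 3, -2, 0]
D(6):
  [0, 0, 5, -1, -6, 4]
  [3, 0, 5, -1, -3, 7]
  [15, 15, 0, -3, 9, 19]
  [21, 21, 6, 0, 12, 22]
  [14, 14, 15, 12, 0, 10]
  [4, 4, 9, 3, -2, 0]
Answer: A* = [[0, 0, 5, -1, -6, 4], [3, 0, 5, -1, -3, 7], [15, 15, 0, -3, 9, 19], [21, 21, 6, 0, 12, 22], [14, 14, 15, 12, 0, 10], [4, 4, 9, 3, -2, 0]]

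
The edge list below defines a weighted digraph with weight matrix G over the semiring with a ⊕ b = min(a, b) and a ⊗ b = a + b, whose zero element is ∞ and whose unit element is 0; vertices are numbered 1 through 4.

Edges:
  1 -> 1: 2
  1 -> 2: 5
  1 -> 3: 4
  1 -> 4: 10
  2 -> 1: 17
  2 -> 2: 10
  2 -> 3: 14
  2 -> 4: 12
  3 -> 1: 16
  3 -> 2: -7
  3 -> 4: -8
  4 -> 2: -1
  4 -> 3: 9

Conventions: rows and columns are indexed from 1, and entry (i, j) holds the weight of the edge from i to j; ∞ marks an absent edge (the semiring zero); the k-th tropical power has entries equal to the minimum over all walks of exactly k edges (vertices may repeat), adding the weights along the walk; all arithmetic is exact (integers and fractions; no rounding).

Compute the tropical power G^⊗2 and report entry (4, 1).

G^⊗2:
  [4, -3, 6, -4]
  [19, 7, 21, 6]
  [10, -9, 1, 5]
  [16, 2, 13, 1]
Key observation: the optimum is the walk 4->2->1, with weight (-1) + 17 = 16.
Optimal value attained by: walk 4->2->1.
Answer: (G^⊗2)[4][1] = 16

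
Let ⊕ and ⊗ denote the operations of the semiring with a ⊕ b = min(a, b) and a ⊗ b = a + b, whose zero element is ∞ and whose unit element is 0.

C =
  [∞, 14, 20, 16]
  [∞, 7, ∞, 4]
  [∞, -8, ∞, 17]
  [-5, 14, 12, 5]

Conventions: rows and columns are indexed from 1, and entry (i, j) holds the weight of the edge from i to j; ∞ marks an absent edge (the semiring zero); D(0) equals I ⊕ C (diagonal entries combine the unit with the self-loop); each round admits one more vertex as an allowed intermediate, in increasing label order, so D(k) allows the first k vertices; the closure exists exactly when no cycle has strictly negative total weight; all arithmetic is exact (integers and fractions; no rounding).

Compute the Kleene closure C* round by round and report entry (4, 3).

D(0):
  [0, 14, 20, 16]
  [∞, 0, ∞, 4]
  [∞, -8, 0, 17]
  [-5, 14, 12, 0]
D(1):
  [0, 14, 20, 16]
  [∞, 0, ∞, 4]
  [∞, -8, 0, 17]
  [-5, 9, 12, 0]
D(2):
  [0, 14, 20, 16]
  [∞, 0, ∞, 4]
  [∞, -8, 0, -4]
  [-5, 9, 12, 0]
D(3):
  [0, 12, 20, 16]
  [∞, 0, ∞, 4]
  [∞, -8, 0, -4]
  [-5, 4, 12, 0]
D(4):
  [0, 12, 20, 16]
  [-1, 0, 16, 4]
  [-9, -8, 0, -4]
  [-5, 4, 12, 0]
Answer: C*[4][3] = 12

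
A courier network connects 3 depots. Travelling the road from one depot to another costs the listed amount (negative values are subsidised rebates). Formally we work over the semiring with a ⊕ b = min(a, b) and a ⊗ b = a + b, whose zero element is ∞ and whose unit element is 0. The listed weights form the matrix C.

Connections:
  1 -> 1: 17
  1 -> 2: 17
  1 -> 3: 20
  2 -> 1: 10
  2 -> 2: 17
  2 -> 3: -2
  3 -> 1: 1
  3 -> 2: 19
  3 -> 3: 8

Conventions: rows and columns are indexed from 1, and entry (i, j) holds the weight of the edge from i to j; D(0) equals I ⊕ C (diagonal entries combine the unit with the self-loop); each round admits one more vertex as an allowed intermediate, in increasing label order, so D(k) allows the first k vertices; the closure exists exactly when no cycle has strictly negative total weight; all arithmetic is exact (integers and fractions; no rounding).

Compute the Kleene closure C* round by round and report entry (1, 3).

D(0):
  [0, 17, 20]
  [10, 0, -2]
  [1, 19, 0]
D(1):
  [0, 17, 20]
  [10, 0, -2]
  [1, 18, 0]
D(2):
  [0, 17, 15]
  [10, 0, -2]
  [1, 18, 0]
D(3):
  [0, 17, 15]
  [-1, 0, -2]
  [1, 18, 0]
Answer: C*[1][3] = 15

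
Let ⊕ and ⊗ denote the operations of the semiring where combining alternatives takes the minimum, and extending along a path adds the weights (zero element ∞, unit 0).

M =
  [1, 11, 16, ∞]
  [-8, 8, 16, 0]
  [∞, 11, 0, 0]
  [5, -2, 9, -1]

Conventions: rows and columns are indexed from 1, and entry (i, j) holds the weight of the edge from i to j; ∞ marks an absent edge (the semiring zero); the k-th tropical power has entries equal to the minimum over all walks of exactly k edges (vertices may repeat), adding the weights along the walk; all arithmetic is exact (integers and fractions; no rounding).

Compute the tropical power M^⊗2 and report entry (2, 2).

M^⊗2:
  [2, 12, 16, 11]
  [-7, -2, 8, -1]
  [3, -2, 0, -1]
  [-10, -3, 8, -2]
Key observation: the optimum is the walk 2->4->2, with weight 0 + (-2) = -2.
Optimal value attained by: walk 2->4->2.
Answer: (M^⊗2)[2][2] = -2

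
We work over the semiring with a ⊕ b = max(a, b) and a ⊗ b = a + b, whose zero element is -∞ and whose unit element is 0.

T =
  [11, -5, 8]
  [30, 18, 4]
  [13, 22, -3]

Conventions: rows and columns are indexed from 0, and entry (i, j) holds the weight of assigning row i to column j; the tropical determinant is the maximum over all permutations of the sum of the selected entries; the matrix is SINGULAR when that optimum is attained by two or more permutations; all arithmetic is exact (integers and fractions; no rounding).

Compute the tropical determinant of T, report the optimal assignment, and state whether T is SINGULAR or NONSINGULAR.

σ = (0, 1, 2): 11 + 18 + (-3) = 26
σ = (0, 2, 1): 11 + 4 + 22 = 37
σ = (1, 0, 2): (-5) + 30 + (-3) = 22
σ = (1, 2, 0): (-5) + 4 + 13 = 12
σ = (2, 0, 1): 8 + 30 + 22 = 60
σ = (2, 1, 0): 8 + 18 + 13 = 39
Optimal value attained by: σ = (2, 0, 1).
Answer: det⊕(T) = 60; verdict: NONSINGULAR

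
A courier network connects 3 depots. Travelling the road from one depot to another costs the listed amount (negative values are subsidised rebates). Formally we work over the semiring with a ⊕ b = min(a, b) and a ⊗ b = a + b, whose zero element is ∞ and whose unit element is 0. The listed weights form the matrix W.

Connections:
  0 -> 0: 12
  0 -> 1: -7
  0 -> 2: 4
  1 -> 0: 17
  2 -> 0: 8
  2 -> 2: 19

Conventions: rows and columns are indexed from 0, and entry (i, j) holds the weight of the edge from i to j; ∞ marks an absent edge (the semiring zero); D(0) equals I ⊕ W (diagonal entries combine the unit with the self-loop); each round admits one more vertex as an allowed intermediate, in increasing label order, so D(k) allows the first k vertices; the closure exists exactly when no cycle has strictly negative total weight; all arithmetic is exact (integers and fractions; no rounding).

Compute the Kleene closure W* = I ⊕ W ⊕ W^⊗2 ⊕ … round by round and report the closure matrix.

D(0):
  [0, -7, 4]
  [17, 0, ∞]
  [8, ∞, 0]
D(1):
  [0, -7, 4]
  [17, 0, 21]
  [8, 1, 0]
D(2):
  [0, -7, 4]
  [17, 0, 21]
  [8, 1, 0]
D(3):
  [0, -7, 4]
  [17, 0, 21]
  [8, 1, 0]
Answer: W* = [[0, -7, 4], [17, 0, 21], [8, 1, 0]]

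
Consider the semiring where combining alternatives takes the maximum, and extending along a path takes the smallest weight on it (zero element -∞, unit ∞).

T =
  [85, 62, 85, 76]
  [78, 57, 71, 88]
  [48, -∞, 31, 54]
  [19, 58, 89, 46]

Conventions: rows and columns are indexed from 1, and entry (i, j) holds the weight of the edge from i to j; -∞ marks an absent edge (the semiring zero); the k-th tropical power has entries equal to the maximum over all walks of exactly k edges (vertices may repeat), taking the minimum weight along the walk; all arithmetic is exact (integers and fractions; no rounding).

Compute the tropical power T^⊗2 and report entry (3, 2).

T^⊗2:
  [85, 62, 85, 76]
  [78, 62, 88, 76]
  [48, 54, 54, 48]
  [58, 57, 58, 58]
Key observation: the optimum is the walk 3->4->2, with weight 54 min 58 = 54.
Optimal value attained by: walk 3->4->2.
Answer: (T^⊗2)[3][2] = 54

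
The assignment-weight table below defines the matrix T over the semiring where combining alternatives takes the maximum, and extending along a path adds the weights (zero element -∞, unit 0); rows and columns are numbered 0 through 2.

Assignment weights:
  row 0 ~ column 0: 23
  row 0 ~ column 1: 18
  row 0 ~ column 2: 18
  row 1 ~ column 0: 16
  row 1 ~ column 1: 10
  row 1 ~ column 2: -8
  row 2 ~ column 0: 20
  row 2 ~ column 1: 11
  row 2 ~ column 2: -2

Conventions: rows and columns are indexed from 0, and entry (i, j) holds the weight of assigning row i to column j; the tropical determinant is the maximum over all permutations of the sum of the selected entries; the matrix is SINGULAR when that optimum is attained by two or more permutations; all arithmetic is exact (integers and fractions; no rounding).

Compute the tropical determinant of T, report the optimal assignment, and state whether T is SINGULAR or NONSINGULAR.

σ = (0, 1, 2): 23 + 10 + (-2) = 31
σ = (0, 2, 1): 23 + (-8) + 11 = 26
σ = (1, 0, 2): 18 + 16 + (-2) = 32
σ = (1, 2, 0): 18 + (-8) + 20 = 30
σ = (2, 0, 1): 18 + 16 + 11 = 45
σ = (2, 1, 0): 18 + 10 + 20 = 48
Optimal value attained by: σ = (2, 1, 0).
Answer: det⊕(T) = 48; verdict: NONSINGULAR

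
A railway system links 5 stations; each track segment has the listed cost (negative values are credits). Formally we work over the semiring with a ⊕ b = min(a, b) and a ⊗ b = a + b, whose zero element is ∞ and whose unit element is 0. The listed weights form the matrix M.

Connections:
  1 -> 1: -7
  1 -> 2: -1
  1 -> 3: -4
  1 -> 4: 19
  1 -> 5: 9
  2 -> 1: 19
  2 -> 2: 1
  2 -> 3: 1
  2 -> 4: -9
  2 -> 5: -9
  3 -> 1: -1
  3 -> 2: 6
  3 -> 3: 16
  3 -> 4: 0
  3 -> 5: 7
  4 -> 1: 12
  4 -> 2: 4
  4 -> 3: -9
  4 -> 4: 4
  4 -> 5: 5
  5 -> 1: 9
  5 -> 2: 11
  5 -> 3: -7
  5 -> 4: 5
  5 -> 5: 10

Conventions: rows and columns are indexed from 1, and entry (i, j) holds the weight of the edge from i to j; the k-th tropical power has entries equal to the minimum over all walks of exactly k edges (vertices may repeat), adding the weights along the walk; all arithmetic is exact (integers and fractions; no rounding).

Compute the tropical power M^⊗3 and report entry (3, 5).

M^⊗2:
  [-14, -8, -11, -10, -10]
  [0, -5, -18, -8, -8]
  [-8, -2, -9, -3, -3]
  [-10, -3, -5, -9, -5]
  [-8, -1, -4, -7, 0]
M^⊗3:
  [-21, -15, -19, -17, -17]
  [-19, -12, -17, -18, -14]
  [-15, -9, -12, -11, -11]
  [-17, -11, -18, -12, -12]
  [-15, -9, -16, -10, -10]
Key observation: the optimum is the walk 3->1->2->5, with weight (-1) + (-1) + (-9) = -11.
Optimal value attained by: walk 3->1->2->5.
Answer: (M^⊗3)[3][5] = -11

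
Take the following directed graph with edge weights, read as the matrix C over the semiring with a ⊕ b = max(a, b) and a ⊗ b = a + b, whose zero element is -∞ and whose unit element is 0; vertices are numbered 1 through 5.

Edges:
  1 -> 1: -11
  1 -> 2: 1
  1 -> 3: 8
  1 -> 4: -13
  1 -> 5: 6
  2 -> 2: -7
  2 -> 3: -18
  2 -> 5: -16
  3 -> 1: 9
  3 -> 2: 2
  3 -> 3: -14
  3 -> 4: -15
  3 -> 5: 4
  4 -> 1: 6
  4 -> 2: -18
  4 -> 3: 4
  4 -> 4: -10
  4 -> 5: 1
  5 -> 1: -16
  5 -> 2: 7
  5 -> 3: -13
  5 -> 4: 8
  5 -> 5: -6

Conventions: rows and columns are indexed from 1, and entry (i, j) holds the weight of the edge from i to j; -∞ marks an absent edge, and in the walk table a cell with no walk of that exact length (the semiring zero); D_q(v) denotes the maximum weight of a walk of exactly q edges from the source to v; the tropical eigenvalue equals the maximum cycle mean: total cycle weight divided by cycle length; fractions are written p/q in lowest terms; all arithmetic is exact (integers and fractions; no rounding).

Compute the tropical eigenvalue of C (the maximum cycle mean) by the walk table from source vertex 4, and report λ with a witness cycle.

q=0: [-∞, -∞, -∞, 0, -∞]
q=1: [6, -18, 4, -10, 1]
q=2: [13, 8, 14, 9, 12]
q=3: [23, 19, 21, 20, 19]
q=4: [30, 26, 31, 27, 29]
q=5: [40, 36, 38, 37, 36]
Optimal cycle mean attained by: cycle 1->3->1, total 8 + 9, length 2.
Answer: λ = 17/2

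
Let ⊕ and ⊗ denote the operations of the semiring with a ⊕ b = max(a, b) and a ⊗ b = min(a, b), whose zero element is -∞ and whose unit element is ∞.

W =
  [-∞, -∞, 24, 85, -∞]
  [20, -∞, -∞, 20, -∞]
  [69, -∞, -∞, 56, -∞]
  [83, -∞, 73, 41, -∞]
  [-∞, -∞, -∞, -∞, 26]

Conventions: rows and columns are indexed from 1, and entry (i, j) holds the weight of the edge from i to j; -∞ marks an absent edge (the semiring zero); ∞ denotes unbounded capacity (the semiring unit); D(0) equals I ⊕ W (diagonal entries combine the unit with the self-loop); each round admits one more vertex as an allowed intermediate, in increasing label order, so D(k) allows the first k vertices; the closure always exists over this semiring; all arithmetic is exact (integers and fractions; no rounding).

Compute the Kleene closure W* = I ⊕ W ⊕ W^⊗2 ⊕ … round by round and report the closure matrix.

D(0):
  [∞, -∞, 24, 85, -∞]
  [20, ∞, -∞, 20, -∞]
  [69, -∞, ∞, 56, -∞]
  [83, -∞, 73, ∞, -∞]
  [-∞, -∞, -∞, -∞, ∞]
D(1):
  [∞, -∞, 24, 85, -∞]
  [20, ∞, 20, 20, -∞]
  [69, -∞, ∞, 69, -∞]
  [83, -∞, 73, ∞, -∞]
  [-∞, -∞, -∞, -∞, ∞]
D(2):
  [∞, -∞, 24, 85, -∞]
  [20, ∞, 20, 20, -∞]
  [69, -∞, ∞, 69, -∞]
  [83, -∞, 73, ∞, -∞]
  [-∞, -∞, -∞, -∞, ∞]
D(3):
  [∞, -∞, 24, 85, -∞]
  [20, ∞, 20, 20, -∞]
  [69, -∞, ∞, 69, -∞]
  [83, -∞, 73, ∞, -∞]
  [-∞, -∞, -∞, -∞, ∞]
D(4):
  [∞, -∞, 73, 85, -∞]
  [20, ∞, 20, 20, -∞]
  [69, -∞, ∞, 69, -∞]
  [83, -∞, 73, ∞, -∞]
  [-∞, -∞, -∞, -∞, ∞]
D(5):
  [∞, -∞, 73, 85, -∞]
  [20, ∞, 20, 20, -∞]
  [69, -∞, ∞, 69, -∞]
  [83, -∞, 73, ∞, -∞]
  [-∞, -∞, -∞, -∞, ∞]
Answer: W* = [[∞, -∞, 73, 85, -∞], [20, ∞, 20, 20, -∞], [69, -∞, ∞, 69, -∞], [83, -∞, 73, ∞, -∞], [-∞, -∞, -∞, -∞, ∞]]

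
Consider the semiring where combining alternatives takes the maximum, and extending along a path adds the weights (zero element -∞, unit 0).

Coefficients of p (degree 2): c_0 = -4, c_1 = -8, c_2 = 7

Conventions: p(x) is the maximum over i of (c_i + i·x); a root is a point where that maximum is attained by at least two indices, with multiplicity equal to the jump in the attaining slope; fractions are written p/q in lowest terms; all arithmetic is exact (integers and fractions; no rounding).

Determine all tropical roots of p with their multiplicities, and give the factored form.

hull edge (i=0, c=-4) to (i=2, c=7): slope 11/2, span 2
Factored form: p(x) = 7 ⊗ (x ⊕ (-11/2)) ⊗ (x ⊕ (-11/2))
Answer: roots = -11/2 (mult 2)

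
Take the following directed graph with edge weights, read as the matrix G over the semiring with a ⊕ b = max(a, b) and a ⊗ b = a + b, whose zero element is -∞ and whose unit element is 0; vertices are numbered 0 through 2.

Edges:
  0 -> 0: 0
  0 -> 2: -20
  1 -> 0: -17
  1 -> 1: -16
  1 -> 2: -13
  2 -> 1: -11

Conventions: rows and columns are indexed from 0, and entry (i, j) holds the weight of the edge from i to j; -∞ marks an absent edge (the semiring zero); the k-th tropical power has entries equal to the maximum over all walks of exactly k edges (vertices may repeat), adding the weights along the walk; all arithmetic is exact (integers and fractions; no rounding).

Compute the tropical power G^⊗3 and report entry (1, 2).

G^⊗2:
  [0, -31, -20]
  [-17, -24, -29]
  [-28, -27, -24]
G^⊗3:
  [0, -31, -20]
  [-17, -40, -37]
  [-28, -35, -40]
Key observation: the optimum is the walk 1->0->0->2, with weight (-17) + 0 + (-20) = -37.
Optimal value attained by: walk 1->0->0->2.
Answer: (G^⊗3)[1][2] = -37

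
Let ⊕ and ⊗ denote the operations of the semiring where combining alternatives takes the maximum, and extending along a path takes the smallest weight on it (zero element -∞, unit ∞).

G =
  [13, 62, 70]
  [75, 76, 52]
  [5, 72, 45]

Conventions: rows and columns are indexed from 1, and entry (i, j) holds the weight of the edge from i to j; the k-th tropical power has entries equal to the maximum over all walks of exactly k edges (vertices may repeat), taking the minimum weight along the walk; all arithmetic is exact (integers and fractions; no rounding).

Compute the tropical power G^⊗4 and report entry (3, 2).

G^⊗2:
  [62, 70, 52]
  [75, 76, 70]
  [72, 72, 52]
G^⊗3:
  [70, 70, 62]
  [75, 76, 70]
  [72, 72, 70]
G^⊗4:
  [70, 70, 70]
  [75, 76, 70]
  [72, 72, 70]
Key observation: the optimum is the walk 3->2->2->2->2, with weight 72 min 76 min 76 min 76 = 72.
Optimal value attained by: walk 3->2->2->2->2.
Answer: (G^⊗4)[3][2] = 72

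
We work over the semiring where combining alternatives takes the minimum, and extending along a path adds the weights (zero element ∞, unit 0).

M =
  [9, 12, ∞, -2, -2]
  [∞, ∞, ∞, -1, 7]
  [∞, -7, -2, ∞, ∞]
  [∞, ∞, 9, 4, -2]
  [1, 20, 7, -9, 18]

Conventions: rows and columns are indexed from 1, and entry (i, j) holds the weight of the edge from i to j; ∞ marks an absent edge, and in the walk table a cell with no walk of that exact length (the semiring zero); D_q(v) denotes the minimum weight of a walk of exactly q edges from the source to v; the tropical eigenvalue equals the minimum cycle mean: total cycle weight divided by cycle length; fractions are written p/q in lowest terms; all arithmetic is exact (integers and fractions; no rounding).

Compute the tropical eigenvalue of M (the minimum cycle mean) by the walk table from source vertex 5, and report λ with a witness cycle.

q=0: [∞, ∞, ∞, ∞, 0]
q=1: [1, 20, 7, -9, 18]
q=2: [10, 0, 0, -5, -11]
q=3: [-10, -7, -4, -20, -7]
q=4: [-6, -11, -11, -16, -22]
q=5: [-21, -18, -15, -31, -18]
Optimal cycle mean attained by: cycle 4->5->4, total (-2) + (-9), length 2.
Answer: λ = -11/2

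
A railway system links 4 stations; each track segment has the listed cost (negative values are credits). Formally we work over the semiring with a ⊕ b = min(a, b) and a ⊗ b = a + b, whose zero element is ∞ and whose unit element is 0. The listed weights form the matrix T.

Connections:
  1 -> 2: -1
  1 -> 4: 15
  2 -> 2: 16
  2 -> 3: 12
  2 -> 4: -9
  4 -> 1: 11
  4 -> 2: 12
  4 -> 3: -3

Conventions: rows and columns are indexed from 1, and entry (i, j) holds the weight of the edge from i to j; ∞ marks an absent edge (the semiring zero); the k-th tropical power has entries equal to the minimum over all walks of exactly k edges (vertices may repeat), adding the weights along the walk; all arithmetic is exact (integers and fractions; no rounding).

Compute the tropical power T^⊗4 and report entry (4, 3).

T^⊗2:
  [26, 15, 11, -10]
  [2, 3, -12, 7]
  [∞, ∞, ∞, ∞]
  [∞, 10, 24, 3]
T^⊗3:
  [1, 2, -13, 6]
  [18, 1, 4, -6]
  [∞, ∞, ∞, ∞]
  [14, 15, 0, 1]
T^⊗4:
  [17, 0, 3, -7]
  [5, 6, -9, -8]
  [∞, ∞, ∞, ∞]
  [12, 13, -2, 6]
Key observation: the optimum is the walk 4->1->2->4->3, with weight 11 + (-1) + (-9) + (-3) = -2.
Optimal value attained by: walk 4->1->2->4->3.
Answer: (T^⊗4)[4][3] = -2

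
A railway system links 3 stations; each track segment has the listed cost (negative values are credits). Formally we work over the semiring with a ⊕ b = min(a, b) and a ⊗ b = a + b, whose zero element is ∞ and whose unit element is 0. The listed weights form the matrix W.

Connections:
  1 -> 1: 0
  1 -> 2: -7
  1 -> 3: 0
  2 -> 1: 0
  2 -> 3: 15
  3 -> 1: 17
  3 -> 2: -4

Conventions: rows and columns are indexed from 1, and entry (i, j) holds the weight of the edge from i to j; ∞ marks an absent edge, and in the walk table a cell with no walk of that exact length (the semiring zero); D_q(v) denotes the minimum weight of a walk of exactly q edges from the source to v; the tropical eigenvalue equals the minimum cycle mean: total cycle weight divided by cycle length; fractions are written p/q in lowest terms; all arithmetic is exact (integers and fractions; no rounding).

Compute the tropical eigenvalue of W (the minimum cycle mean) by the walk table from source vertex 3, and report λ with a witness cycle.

q=0: [∞, ∞, 0]
q=1: [17, -4, ∞]
q=2: [-4, 10, 11]
q=3: [-4, -11, -4]
Optimal cycle mean attained by: cycle 1->2->1, total (-7) + 0, length 2.
Answer: λ = -7/2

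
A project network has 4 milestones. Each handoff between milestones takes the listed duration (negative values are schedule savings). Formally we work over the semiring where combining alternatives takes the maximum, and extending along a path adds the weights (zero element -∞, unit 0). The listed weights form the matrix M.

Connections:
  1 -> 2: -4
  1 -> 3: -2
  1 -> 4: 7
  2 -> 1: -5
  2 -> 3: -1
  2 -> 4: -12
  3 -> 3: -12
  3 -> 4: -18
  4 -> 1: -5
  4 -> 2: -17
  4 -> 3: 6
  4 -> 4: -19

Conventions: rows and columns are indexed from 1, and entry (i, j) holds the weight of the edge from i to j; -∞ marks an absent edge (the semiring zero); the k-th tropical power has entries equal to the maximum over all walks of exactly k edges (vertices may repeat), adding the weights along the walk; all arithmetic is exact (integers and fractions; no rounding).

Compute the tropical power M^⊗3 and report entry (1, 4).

M^⊗2:
  [2, -10, 13, -12]
  [-17, -9, -6, 2]
  [-23, -35, -12, -30]
  [-22, -9, -6, 2]
M^⊗3:
  [-15, -2, 1, 9]
  [-3, -15, 8, -10]
  [-35, -27, -24, -16]
  [-3, -15, 8, -15]
Key observation: the optimum is the walk 1->4->1->4, with weight 7 + (-5) + 7 = 9.
Optimal value attained by: walk 1->4->1->4.
Answer: (M^⊗3)[1][4] = 9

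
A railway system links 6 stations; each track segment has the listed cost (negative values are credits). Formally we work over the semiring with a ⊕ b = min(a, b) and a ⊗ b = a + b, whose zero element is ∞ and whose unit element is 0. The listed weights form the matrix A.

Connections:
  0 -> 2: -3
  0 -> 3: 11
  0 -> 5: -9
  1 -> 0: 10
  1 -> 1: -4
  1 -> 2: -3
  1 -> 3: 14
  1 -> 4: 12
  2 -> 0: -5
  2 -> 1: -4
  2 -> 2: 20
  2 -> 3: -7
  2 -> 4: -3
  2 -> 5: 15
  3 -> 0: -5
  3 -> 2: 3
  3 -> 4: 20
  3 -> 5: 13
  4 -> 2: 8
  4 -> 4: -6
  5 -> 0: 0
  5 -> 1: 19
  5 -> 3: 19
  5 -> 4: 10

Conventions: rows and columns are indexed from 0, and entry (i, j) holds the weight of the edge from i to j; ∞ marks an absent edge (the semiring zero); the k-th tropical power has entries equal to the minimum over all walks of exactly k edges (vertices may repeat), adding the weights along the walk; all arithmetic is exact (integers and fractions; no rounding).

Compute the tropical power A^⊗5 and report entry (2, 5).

A^⊗2:
  [-9, -7, 14, -10, -6, 12]
  [-8, -8, -7, -10, -6, 1]
  [-12, -8, -8, 6, -9, -14]
  [-2, -1, -8, -4, 0, -14]
  [3, 4, 2, 1, -12, 23]
  [14, 15, -3, 11, 4, -9]
A^⊗3:
  [-15, -11, -12, 2, -12, -18]
  [-15, -12, -11, -14, -12, -17]
  [-14, -12, -15, -15, -15, -21]
  [-14, -12, -5, -15, -11, -11]
  [-4, -2, -4, -5, -18, -6]
  [-9, -7, 11, -10, -6, 5]
A^⊗4:
  [-18, -16, -18, -19, -18, -24]
  [-19, -16, -18, -18, -18, -24]
  [-21, -19, -17, -22, -21, -23]
  [-20, -16, -17, -12, -17, -23]
  [-10, -8, -10, -11, -24, -13]
  [-15, -11, -12, 2, -12, -18]
A^⊗5:
  [-24, -22, -21, -25, -24, -27]
  [-24, -22, -22, -25, -24, -28]
  [-27, -23, -24, -24, -27, -30]
  [-23, -21, -23, -24, -23, -29]
  [-16, -14, -16, -17, -30, -19]
  [-18, -16, -18, -19, -18, -24]
Key observation: the optimum is the walk 2->3->0->5->0->5, with weight (-7) + (-5) + (-9) + 0 + (-9) = -30.
Optimal value attained by: walk 2->3->0->5->0->5.
Answer: (A^⊗5)[2][5] = -30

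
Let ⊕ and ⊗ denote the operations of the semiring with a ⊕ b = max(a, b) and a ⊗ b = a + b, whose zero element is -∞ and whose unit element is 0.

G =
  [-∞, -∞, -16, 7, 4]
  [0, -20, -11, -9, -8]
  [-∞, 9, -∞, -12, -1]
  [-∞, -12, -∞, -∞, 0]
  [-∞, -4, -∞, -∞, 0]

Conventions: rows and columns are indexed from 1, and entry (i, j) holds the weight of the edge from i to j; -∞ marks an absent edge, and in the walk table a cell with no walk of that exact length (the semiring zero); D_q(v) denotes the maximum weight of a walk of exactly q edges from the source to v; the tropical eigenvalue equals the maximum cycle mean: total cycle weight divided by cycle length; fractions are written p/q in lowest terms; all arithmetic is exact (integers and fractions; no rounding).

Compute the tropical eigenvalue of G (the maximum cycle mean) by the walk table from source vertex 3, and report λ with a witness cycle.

q=0: [-∞, -∞, 0, -∞, -∞]
q=1: [-∞, 9, -∞, -12, -1]
q=2: [9, -5, -2, 0, 1]
q=3: [-5, 7, -7, 16, 13]
q=4: [7, 9, -4, 2, 16]
q=5: [9, 12, -2, 14, 16]
Optimal cycle mean attained by: cycle 1->4->5->2->1, total 7 + 0 + (-4) + 0, length 4.
Answer: λ = 3/4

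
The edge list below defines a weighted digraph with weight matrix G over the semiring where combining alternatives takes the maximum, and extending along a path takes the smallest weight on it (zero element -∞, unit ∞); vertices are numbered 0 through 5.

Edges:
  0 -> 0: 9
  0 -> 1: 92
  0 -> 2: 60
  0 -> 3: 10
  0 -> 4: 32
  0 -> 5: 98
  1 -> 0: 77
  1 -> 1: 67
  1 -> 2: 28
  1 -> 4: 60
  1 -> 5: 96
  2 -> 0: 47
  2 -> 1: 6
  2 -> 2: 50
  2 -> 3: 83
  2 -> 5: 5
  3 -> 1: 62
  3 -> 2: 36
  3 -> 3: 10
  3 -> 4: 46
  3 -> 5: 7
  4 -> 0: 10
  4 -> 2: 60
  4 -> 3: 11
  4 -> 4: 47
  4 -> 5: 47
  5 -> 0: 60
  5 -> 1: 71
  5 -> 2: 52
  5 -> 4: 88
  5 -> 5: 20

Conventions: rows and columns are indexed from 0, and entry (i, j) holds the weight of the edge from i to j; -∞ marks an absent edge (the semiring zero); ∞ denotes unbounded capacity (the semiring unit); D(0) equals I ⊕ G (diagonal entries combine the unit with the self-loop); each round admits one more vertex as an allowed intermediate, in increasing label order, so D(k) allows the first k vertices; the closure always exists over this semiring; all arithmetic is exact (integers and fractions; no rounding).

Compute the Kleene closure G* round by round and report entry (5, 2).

D(0):
  [∞, 92, 60, 10, 32, 98]
  [77, ∞, 28, -∞, 60, 96]
  [47, 6, ∞, 83, -∞, 5]
  [-∞, 62, 36, ∞, 46, 7]
  [10, -∞, 60, 11, ∞, 47]
  [60, 71, 52, -∞, 88, ∞]
D(1):
  [∞, 92, 60, 10, 32, 98]
  [77, ∞, 60, 10, 60, 96]
  [47, 47, ∞, 83, 32, 47]
  [-∞, 62, 36, ∞, 46, 7]
  [10, 10, 60, 11, ∞, 47]
  [60, 71, 60, 10, 88, ∞]
D(2):
  [∞, 92, 60, 10, 60, 98]
  [77, ∞, 60, 10, 60, 96]
  [47, 47, ∞, 83, 47, 47]
  [62, 62, 60, ∞, 60, 62]
  [10, 10, 60, 11, ∞, 47]
  [71, 71, 60, 10, 88, ∞]
D(3):
  [∞, 92, 60, 60, 60, 98]
  [77, ∞, 60, 60, 60, 96]
  [47, 47, ∞, 83, 47, 47]
  [62, 62, 60, ∞, 60, 62]
  [47, 47, 60, 60, ∞, 47]
  [71, 71, 60, 60, 88, ∞]
D(4):
  [∞, 92, 60, 60, 60, 98]
  [77, ∞, 60, 60, 60, 96]
  [62, 62, ∞, 83, 60, 62]
  [62, 62, 60, ∞, 60, 62]
  [60, 60, 60, 60, ∞, 60]
  [71, 71, 60, 60, 88, ∞]
D(5):
  [∞, 92, 60, 60, 60, 98]
  [77, ∞, 60, 60, 60, 96]
  [62, 62, ∞, 83, 60, 62]
  [62, 62, 60, ∞, 60, 62]
  [60, 60, 60, 60, ∞, 60]
  [71, 71, 60, 60, 88, ∞]
D(6):
  [∞, 92, 60, 60, 88, 98]
  [77, ∞, 60, 60, 88, 96]
  [62, 62, ∞, 83, 62, 62]
  [62, 62, 60, ∞, 62, 62]
  [60, 60, 60, 60, ∞, 60]
  [71, 71, 60, 60, 88, ∞]
Answer: G*[5][2] = 60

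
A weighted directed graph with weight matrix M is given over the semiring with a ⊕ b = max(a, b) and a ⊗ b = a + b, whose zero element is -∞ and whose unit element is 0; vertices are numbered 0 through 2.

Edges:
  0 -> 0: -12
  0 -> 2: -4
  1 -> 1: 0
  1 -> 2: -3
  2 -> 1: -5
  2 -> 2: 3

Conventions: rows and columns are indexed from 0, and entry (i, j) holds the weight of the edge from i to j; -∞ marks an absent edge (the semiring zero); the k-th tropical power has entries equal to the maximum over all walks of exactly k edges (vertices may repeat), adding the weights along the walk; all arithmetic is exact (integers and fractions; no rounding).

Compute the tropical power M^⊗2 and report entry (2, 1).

M^⊗2:
  [-24, -9, -1]
  [-∞, 0, 0]
  [-∞, -2, 6]
Key observation: the optimum is the walk 2->2->1, with weight 3 + (-5) = -2.
Optimal value attained by: walk 2->2->1.
Answer: (M^⊗2)[2][1] = -2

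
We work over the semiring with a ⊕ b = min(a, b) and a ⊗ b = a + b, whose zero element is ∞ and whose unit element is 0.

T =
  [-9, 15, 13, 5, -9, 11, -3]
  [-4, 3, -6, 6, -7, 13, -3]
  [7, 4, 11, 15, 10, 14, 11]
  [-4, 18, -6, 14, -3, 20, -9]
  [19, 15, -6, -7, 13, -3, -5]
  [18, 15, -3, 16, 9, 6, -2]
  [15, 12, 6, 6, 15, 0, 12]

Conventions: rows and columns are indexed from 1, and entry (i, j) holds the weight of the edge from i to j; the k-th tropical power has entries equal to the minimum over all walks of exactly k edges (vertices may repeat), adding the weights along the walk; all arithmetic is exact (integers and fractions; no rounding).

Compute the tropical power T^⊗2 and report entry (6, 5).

T^⊗2:
  [-18, 6, -15, -16, -18, -12, -14]
  [-13, -2, -13, -14, -13, -10, -12]
  [-2, 7, -2, 3, -3, 7, 1]
  [-13, -2, -9, -10, -13, -9, -8]
  [-11, -2, -13, 1, -10, -5, -16]
  [4, 1, 3, 2, 7, -2, 4]
  [2, 10, -3, 8, 3, 6, -3]
Key observation: the optimum is the walk 6->3->5, with weight (-3) + 10 = 7.
Optimal value attained by: walk 6->3->5.
Answer: (T^⊗2)[6][5] = 7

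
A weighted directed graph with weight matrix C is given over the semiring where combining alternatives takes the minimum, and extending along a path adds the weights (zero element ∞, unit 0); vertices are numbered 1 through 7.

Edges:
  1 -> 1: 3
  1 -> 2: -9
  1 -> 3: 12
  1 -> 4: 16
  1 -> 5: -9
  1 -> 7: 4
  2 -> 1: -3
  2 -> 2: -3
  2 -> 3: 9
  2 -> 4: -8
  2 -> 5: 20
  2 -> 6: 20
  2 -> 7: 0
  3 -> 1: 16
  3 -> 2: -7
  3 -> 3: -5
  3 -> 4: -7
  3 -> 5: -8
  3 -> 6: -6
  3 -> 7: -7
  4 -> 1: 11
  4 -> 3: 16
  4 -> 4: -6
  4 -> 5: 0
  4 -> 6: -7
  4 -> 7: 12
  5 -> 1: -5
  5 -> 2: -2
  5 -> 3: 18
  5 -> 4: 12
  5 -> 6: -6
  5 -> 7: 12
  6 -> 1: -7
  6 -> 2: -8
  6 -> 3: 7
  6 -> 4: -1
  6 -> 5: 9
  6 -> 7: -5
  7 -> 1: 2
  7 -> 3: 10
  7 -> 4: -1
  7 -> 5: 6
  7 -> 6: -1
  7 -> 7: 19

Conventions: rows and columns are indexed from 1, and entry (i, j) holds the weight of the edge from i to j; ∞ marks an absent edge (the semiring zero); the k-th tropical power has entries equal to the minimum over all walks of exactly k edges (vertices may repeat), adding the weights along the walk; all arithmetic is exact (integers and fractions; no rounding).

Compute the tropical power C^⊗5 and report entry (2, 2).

C^⊗2:
  [-14, -12, 0, -17, -6, -15, -9]
  [-6, -12, 4, -14, -12, -15, -3]
  [-13, -14, -10, -15, -13, -14, -12]
  [-14, -15, 0, -12, -6, -13, -12]
  [-13, -14, 1, -10, -14, 5, -11]
  [-11, -16, 1, -16, -16, -8, -8]
  [-8, -9, 5, -7, -7, -8, -6]
C^⊗3:
  [-22, -23, -8, -23, -23, -24, -20]
  [-22, -23, -8, -20, -15, -21, -20]
  [-21, -22, -15, -22, -22, -22, -19]
  [-20, -23, -6, -23, -23, -19, -18]
  [-19, -22, -5, -22, -22, -20, -14]
  [-21, -20, -7, -24, -20, -23, -16]
  [-15, -17, -1, -17, -17, -14, -13]
C^⊗4:
  [-31, -32, -17, -31, -31, -30, -29]
  [-28, -31, -14, -31, -31, -27, -26]
  [-29, -30, -20, -30, -30, -29, -27]
  [-28, -29, -14, -31, -29, -30, -24]
  [-27, -28, -13, -30, -28, -29, -25]
  [-30, -31, -16, -30, -30, -31, -28]
  [-22, -24, -8, -25, -24, -24, -19]
C^⊗5:
  [-37, -40, -23, -40, -40, -38, -35]
  [-36, -37, -22, -39, -37, -38, -32]
  [-36, -38, -25, -38, -38, -37, -34]
  [-37, -38, -23, -37, -37, -38, -35]
  [-36, -37, -22, -36, -36, -37, -34]
  [-38, -39, -24, -39, -39, -37, -36]
  [-31, -32, -17, -32, -31, -32, -29]
Key observation: the optimum is the walk 2->4->4->6->1->2, with weight (-8) + (-6) + (-7) + (-7) + (-9) = -37.
Optimal value attained by: walk 2->4->4->6->1->2.
Answer: (C^⊗5)[2][2] = -37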